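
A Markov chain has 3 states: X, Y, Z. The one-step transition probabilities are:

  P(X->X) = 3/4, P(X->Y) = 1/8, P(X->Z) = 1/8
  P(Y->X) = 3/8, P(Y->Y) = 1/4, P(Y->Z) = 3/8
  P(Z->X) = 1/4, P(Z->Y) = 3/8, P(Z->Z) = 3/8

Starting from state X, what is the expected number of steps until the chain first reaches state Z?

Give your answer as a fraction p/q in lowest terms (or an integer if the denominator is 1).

Answer: 56/9

Derivation:
Let h_i = expected steps to first reach Z from state i.
Boundary: h_Z = 0.
First-step equations for the other states:
  h_X = 1 + 3/4*h_X + 1/8*h_Y + 1/8*h_Z
  h_Y = 1 + 3/8*h_X + 1/4*h_Y + 3/8*h_Z

Substituting h_Z = 0 and rearranging gives the linear system (I - Q) h = 1:
  [1/4, -1/8] . (h_X, h_Y) = 1
  [-3/8, 3/4] . (h_X, h_Y) = 1

Solving yields:
  h_X = 56/9
  h_Y = 40/9

Starting state is X, so the expected hitting time is h_X = 56/9.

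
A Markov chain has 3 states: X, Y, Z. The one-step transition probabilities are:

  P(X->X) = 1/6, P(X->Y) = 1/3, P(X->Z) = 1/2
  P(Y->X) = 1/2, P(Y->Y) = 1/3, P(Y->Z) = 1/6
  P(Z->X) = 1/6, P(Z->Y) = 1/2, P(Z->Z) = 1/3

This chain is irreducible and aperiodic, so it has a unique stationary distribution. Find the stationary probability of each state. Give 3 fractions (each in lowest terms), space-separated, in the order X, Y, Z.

Answer: 13/44 17/44 7/22

Derivation:
The stationary distribution satisfies pi = pi * P, i.e.:
  pi_X = 1/6*pi_X + 1/2*pi_Y + 1/6*pi_Z
  pi_Y = 1/3*pi_X + 1/3*pi_Y + 1/2*pi_Z
  pi_Z = 1/2*pi_X + 1/6*pi_Y + 1/3*pi_Z
with normalization: pi_X + pi_Y + pi_Z = 1.

Using the first 2 balance equations plus normalization, the linear system A*pi = b is:
  [-5/6, 1/2, 1/6] . pi = 0
  [1/3, -2/3, 1/2] . pi = 0
  [1, 1, 1] . pi = 1

Solving yields:
  pi_X = 13/44
  pi_Y = 17/44
  pi_Z = 7/22

Verification (pi * P):
  13/44*1/6 + 17/44*1/2 + 7/22*1/6 = 13/44 = pi_X  (ok)
  13/44*1/3 + 17/44*1/3 + 7/22*1/2 = 17/44 = pi_Y  (ok)
  13/44*1/2 + 17/44*1/6 + 7/22*1/3 = 7/22 = pi_Z  (ok)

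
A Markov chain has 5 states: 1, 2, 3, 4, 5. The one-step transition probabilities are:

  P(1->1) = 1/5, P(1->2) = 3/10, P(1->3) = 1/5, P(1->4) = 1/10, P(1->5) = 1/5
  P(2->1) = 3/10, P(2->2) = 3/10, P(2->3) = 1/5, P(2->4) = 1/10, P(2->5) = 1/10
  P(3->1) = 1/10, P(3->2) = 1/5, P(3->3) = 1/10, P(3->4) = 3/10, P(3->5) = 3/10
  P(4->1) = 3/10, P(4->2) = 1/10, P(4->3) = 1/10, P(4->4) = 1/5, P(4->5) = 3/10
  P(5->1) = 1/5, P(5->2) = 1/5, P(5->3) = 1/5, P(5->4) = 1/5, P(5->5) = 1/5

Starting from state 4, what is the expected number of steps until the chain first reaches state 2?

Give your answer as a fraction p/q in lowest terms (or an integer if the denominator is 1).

Let h_i = expected steps to first reach 2 from state i.
Boundary: h_2 = 0.
First-step equations for the other states:
  h_1 = 1 + 1/5*h_1 + 3/10*h_2 + 1/5*h_3 + 1/10*h_4 + 1/5*h_5
  h_3 = 1 + 1/10*h_1 + 1/5*h_2 + 1/10*h_3 + 3/10*h_4 + 3/10*h_5
  h_4 = 1 + 3/10*h_1 + 1/10*h_2 + 1/10*h_3 + 1/5*h_4 + 3/10*h_5
  h_5 = 1 + 1/5*h_1 + 1/5*h_2 + 1/5*h_3 + 1/5*h_4 + 1/5*h_5

Substituting h_2 = 0 and rearranging gives the linear system (I - Q) h = 1:
  [4/5, -1/5, -1/10, -1/5] . (h_1, h_3, h_4, h_5) = 1
  [-1/10, 9/10, -3/10, -3/10] . (h_1, h_3, h_4, h_5) = 1
  [-3/10, -1/10, 4/5, -3/10] . (h_1, h_3, h_4, h_5) = 1
  [-1/5, -1/5, -1/5, 4/5] . (h_1, h_3, h_4, h_5) = 1

Solving yields:
  h_1 = 2500/563
  h_3 = 2855/563
  h_4 = 3050/563
  h_5 = 2805/563

Starting state is 4, so the expected hitting time is h_4 = 3050/563.

Answer: 3050/563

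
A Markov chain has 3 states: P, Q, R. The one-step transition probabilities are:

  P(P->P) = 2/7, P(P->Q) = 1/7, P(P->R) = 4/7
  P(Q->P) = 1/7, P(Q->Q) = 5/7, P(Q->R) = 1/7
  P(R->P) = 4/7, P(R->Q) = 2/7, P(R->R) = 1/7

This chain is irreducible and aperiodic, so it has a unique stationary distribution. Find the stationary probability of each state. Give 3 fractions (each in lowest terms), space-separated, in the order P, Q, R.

Answer: 10/33 14/33 3/11

Derivation:
The stationary distribution satisfies pi = pi * P, i.e.:
  pi_P = 2/7*pi_P + 1/7*pi_Q + 4/7*pi_R
  pi_Q = 1/7*pi_P + 5/7*pi_Q + 2/7*pi_R
  pi_R = 4/7*pi_P + 1/7*pi_Q + 1/7*pi_R
with normalization: pi_P + pi_Q + pi_R = 1.

Using the first 2 balance equations plus normalization, the linear system A*pi = b is:
  [-5/7, 1/7, 4/7] . pi = 0
  [1/7, -2/7, 2/7] . pi = 0
  [1, 1, 1] . pi = 1

Solving yields:
  pi_P = 10/33
  pi_Q = 14/33
  pi_R = 3/11

Verification (pi * P):
  10/33*2/7 + 14/33*1/7 + 3/11*4/7 = 10/33 = pi_P  (ok)
  10/33*1/7 + 14/33*5/7 + 3/11*2/7 = 14/33 = pi_Q  (ok)
  10/33*4/7 + 14/33*1/7 + 3/11*1/7 = 3/11 = pi_R  (ok)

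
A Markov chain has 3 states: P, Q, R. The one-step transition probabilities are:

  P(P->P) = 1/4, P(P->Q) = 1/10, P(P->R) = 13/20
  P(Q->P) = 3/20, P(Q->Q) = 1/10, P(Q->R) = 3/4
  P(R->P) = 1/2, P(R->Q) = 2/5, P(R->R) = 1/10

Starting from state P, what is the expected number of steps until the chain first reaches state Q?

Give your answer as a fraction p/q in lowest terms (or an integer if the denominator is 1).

Answer: 31/7

Derivation:
Let h_i = expected steps to first reach Q from state i.
Boundary: h_Q = 0.
First-step equations for the other states:
  h_P = 1 + 1/4*h_P + 1/10*h_Q + 13/20*h_R
  h_R = 1 + 1/2*h_P + 2/5*h_Q + 1/10*h_R

Substituting h_Q = 0 and rearranging gives the linear system (I - Q) h = 1:
  [3/4, -13/20] . (h_P, h_R) = 1
  [-1/2, 9/10] . (h_P, h_R) = 1

Solving yields:
  h_P = 31/7
  h_R = 25/7

Starting state is P, so the expected hitting time is h_P = 31/7.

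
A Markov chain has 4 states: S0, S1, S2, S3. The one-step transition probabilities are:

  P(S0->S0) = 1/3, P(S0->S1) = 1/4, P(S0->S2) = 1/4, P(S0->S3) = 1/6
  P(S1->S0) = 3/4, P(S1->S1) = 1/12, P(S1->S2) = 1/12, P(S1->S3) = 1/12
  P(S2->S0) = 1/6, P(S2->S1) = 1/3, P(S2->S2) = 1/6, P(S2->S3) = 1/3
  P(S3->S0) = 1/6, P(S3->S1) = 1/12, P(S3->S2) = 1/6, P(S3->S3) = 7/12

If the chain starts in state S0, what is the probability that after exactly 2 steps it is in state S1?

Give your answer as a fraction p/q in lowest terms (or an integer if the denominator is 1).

Answer: 29/144

Derivation:
Computing P^2 by repeated multiplication:
P^1 =
  S0: [1/3, 1/4, 1/4, 1/6]
  S1: [3/4, 1/12, 1/12, 1/12]
  S2: [1/6, 1/3, 1/6, 1/3]
  S3: [1/6, 1/12, 1/6, 7/12]
P^2 =
  S0: [53/144, 29/144, 25/144, 37/144]
  S1: [49/144, 11/48, 2/9, 5/24]
  S2: [7/18, 11/72, 11/72, 11/36]
  S3: [35/144, 11/72, 25/144, 31/72]

(P^2)[S0 -> S1] = 29/144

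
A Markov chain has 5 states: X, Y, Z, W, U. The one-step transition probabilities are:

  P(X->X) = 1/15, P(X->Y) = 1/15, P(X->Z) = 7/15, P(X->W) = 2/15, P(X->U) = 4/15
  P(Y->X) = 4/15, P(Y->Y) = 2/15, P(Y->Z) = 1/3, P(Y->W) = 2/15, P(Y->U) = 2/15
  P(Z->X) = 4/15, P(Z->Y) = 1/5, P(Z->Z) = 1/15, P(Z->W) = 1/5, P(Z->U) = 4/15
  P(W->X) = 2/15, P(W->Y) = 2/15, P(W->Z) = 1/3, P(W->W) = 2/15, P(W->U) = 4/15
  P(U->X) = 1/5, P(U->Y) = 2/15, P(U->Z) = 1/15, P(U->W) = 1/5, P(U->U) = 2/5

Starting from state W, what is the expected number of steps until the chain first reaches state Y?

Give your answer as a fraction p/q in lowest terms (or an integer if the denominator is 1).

Let h_i = expected steps to first reach Y from state i.
Boundary: h_Y = 0.
First-step equations for the other states:
  h_X = 1 + 1/15*h_X + 1/15*h_Y + 7/15*h_Z + 2/15*h_W + 4/15*h_U
  h_Z = 1 + 4/15*h_X + 1/5*h_Y + 1/15*h_Z + 1/5*h_W + 4/15*h_U
  h_W = 1 + 2/15*h_X + 2/15*h_Y + 1/3*h_Z + 2/15*h_W + 4/15*h_U
  h_U = 1 + 1/5*h_X + 2/15*h_Y + 1/15*h_Z + 1/5*h_W + 2/5*h_U

Substituting h_Y = 0 and rearranging gives the linear system (I - Q) h = 1:
  [14/15, -7/15, -2/15, -4/15] . (h_X, h_Z, h_W, h_U) = 1
  [-4/15, 14/15, -1/5, -4/15] . (h_X, h_Z, h_W, h_U) = 1
  [-2/15, -1/3, 13/15, -4/15] . (h_X, h_Z, h_W, h_U) = 1
  [-1/5, -1/15, -1/5, 3/5] . (h_X, h_Z, h_W, h_U) = 1

Solving yields:
  h_X = 61815/7976
  h_Z = 27885/3988
  h_W = 14625/1994
  h_U = 59595/7976

Starting state is W, so the expected hitting time is h_W = 14625/1994.

Answer: 14625/1994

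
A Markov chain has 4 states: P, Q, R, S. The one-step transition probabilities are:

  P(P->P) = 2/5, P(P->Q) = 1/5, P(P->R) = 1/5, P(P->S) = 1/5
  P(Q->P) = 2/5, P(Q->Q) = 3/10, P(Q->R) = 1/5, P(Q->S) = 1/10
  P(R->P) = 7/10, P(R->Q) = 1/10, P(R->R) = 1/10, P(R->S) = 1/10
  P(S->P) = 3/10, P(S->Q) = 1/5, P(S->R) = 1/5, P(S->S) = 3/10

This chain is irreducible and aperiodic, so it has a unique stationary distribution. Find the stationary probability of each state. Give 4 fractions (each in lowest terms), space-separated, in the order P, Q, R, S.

The stationary distribution satisfies pi = pi * P, i.e.:
  pi_P = 2/5*pi_P + 2/5*pi_Q + 7/10*pi_R + 3/10*pi_S
  pi_Q = 1/5*pi_P + 3/10*pi_Q + 1/10*pi_R + 1/5*pi_S
  pi_R = 1/5*pi_P + 1/5*pi_Q + 1/10*pi_R + 1/5*pi_S
  pi_S = 1/5*pi_P + 1/10*pi_Q + 1/10*pi_R + 3/10*pi_S
with normalization: pi_P + pi_Q + pi_R + pi_S = 1.

Using the first 3 balance equations plus normalization, the linear system A*pi = b is:
  [-3/5, 2/5, 7/10, 3/10] . pi = 0
  [1/5, -7/10, 1/10, 1/5] . pi = 0
  [1/5, 1/5, -9/10, 1/5] . pi = 0
  [1, 1, 1, 1] . pi = 1

Solving yields:
  pi_P = 389/891
  pi_Q = 20/99
  pi_R = 2/11
  pi_S = 160/891

Verification (pi * P):
  389/891*2/5 + 20/99*2/5 + 2/11*7/10 + 160/891*3/10 = 389/891 = pi_P  (ok)
  389/891*1/5 + 20/99*3/10 + 2/11*1/10 + 160/891*1/5 = 20/99 = pi_Q  (ok)
  389/891*1/5 + 20/99*1/5 + 2/11*1/10 + 160/891*1/5 = 2/11 = pi_R  (ok)
  389/891*1/5 + 20/99*1/10 + 2/11*1/10 + 160/891*3/10 = 160/891 = pi_S  (ok)

Answer: 389/891 20/99 2/11 160/891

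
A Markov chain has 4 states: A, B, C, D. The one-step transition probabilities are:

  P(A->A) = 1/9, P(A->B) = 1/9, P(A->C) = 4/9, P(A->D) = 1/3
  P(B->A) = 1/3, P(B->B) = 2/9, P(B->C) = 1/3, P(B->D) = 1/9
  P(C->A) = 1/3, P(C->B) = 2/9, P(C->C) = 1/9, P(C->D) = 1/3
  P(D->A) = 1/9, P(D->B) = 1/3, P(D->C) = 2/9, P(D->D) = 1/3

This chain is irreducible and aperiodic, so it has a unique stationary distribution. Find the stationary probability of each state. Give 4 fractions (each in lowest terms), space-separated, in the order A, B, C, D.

Answer: 29/131 30/131 35/131 37/131

Derivation:
The stationary distribution satisfies pi = pi * P, i.e.:
  pi_A = 1/9*pi_A + 1/3*pi_B + 1/3*pi_C + 1/9*pi_D
  pi_B = 1/9*pi_A + 2/9*pi_B + 2/9*pi_C + 1/3*pi_D
  pi_C = 4/9*pi_A + 1/3*pi_B + 1/9*pi_C + 2/9*pi_D
  pi_D = 1/3*pi_A + 1/9*pi_B + 1/3*pi_C + 1/3*pi_D
with normalization: pi_A + pi_B + pi_C + pi_D = 1.

Using the first 3 balance equations plus normalization, the linear system A*pi = b is:
  [-8/9, 1/3, 1/3, 1/9] . pi = 0
  [1/9, -7/9, 2/9, 1/3] . pi = 0
  [4/9, 1/3, -8/9, 2/9] . pi = 0
  [1, 1, 1, 1] . pi = 1

Solving yields:
  pi_A = 29/131
  pi_B = 30/131
  pi_C = 35/131
  pi_D = 37/131

Verification (pi * P):
  29/131*1/9 + 30/131*1/3 + 35/131*1/3 + 37/131*1/9 = 29/131 = pi_A  (ok)
  29/131*1/9 + 30/131*2/9 + 35/131*2/9 + 37/131*1/3 = 30/131 = pi_B  (ok)
  29/131*4/9 + 30/131*1/3 + 35/131*1/9 + 37/131*2/9 = 35/131 = pi_C  (ok)
  29/131*1/3 + 30/131*1/9 + 35/131*1/3 + 37/131*1/3 = 37/131 = pi_D  (ok)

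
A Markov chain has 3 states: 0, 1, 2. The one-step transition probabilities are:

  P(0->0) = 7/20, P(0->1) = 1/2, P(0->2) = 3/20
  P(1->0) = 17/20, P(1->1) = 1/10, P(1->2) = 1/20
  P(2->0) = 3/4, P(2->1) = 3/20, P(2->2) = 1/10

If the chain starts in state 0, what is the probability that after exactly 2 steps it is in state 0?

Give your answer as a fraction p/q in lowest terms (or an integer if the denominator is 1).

Computing P^2 by repeated multiplication:
P^1 =
  0: [7/20, 1/2, 3/20]
  1: [17/20, 1/10, 1/20]
  2: [3/4, 3/20, 1/10]
P^2 =
  0: [33/50, 99/400, 37/400]
  1: [21/50, 177/400, 11/80]
  2: [93/200, 81/200, 13/100]

(P^2)[0 -> 0] = 33/50

Answer: 33/50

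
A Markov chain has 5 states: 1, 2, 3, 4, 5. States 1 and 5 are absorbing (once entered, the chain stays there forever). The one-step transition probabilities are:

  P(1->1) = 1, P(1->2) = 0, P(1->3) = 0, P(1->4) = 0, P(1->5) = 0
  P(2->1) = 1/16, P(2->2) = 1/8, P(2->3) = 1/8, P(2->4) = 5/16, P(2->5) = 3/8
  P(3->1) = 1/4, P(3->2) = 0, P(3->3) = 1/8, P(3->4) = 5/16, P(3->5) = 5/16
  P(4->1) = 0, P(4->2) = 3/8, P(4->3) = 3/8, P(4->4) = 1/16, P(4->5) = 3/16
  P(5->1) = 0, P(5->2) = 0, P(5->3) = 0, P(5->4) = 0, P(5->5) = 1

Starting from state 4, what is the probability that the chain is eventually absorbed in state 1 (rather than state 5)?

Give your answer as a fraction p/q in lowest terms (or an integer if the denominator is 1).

Let a_i = P(absorbed in 1 | start in state i).
Boundary conditions: a_1 = 1, a_5 = 0.
For each transient state i, a_i = sum_j P(i->j) * a_j:
  a_2 = 1/16*a_1 + 1/8*a_2 + 1/8*a_3 + 5/16*a_4 + 3/8*a_5
  a_3 = 1/4*a_1 + 0*a_2 + 1/8*a_3 + 5/16*a_4 + 5/16*a_5
  a_4 = 0*a_1 + 3/8*a_2 + 3/8*a_3 + 1/16*a_4 + 3/16*a_5

Substituting a_1 = 1 and a_5 = 0, rearrange to (I - Q) a = r where r[i] = P(i -> 1):
  [7/8, -1/8, -5/16] . (a_2, a_3, a_4) = 1/16
  [0, 7/8, -5/16] . (a_2, a_3, a_4) = 1/4
  [-3/8, -3/8, 15/16] . (a_2, a_3, a_4) = 0

Solving yields:
  a_2 = 7/34
  a_3 = 25/68
  a_4 = 39/170

Starting state is 4, so the absorption probability is a_4 = 39/170.

Answer: 39/170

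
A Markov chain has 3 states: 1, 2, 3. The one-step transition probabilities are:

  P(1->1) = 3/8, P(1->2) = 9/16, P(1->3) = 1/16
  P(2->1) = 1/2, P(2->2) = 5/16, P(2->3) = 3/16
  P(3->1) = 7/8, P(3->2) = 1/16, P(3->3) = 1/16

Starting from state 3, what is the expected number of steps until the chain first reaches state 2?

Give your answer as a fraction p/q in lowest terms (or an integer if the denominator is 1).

Answer: 48/17

Derivation:
Let h_i = expected steps to first reach 2 from state i.
Boundary: h_2 = 0.
First-step equations for the other states:
  h_1 = 1 + 3/8*h_1 + 9/16*h_2 + 1/16*h_3
  h_3 = 1 + 7/8*h_1 + 1/16*h_2 + 1/16*h_3

Substituting h_2 = 0 and rearranging gives the linear system (I - Q) h = 1:
  [5/8, -1/16] . (h_1, h_3) = 1
  [-7/8, 15/16] . (h_1, h_3) = 1

Solving yields:
  h_1 = 32/17
  h_3 = 48/17

Starting state is 3, so the expected hitting time is h_3 = 48/17.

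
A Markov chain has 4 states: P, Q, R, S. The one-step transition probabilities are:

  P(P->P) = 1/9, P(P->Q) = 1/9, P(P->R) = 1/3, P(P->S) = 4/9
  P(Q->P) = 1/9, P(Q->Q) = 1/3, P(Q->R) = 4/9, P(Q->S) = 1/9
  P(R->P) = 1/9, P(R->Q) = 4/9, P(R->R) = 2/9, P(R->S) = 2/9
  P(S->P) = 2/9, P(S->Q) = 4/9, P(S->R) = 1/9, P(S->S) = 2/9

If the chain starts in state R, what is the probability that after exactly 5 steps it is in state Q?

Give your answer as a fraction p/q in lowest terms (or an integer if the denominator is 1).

Answer: 21229/59049

Derivation:
Computing P^5 by repeated multiplication:
P^1 =
  P: [1/9, 1/9, 1/3, 4/9]
  Q: [1/9, 1/3, 4/9, 1/9]
  R: [1/9, 4/9, 2/9, 2/9]
  S: [2/9, 4/9, 1/9, 2/9]
P^2 =
  P: [13/81, 32/81, 17/81, 19/81]
  Q: [10/81, 10/27, 8/27, 17/81]
  R: [11/81, 29/81, 25/81, 16/81]
  S: [11/81, 26/81, 26/81, 2/9]
P^3 =
  P: [100/729, 253/729, 220/729, 52/243]
  Q: [98/729, 88/243, 215/729, 152/729]
  R: [97/729, 262/729, 215/729, 155/729]
  S: [11/81, 265/729, 23/81, 158/729]
P^4 =
  P: [295/2187, 2363/6561, 212/729, 1405/6561]
  Q: [881/6561, 262/729, 644/2187, 1390/6561]
  R: [884/6561, 2363/6561, 1924/6561, 1390/6561]
  S: [887/6561, 2354/6561, 643/2187, 1391/6561]
P^5 =
  P: [7966/59049, 21226/59049, 5776/19683, 12529/59049]
  Q: [7951/59049, 7081/19683, 17329/59049, 12526/59049]
  R: [7951/59049, 21229/59049, 17342/59049, 12527/59049]
  S: [7952/59049, 21229/59049, 17326/59049, 12542/59049]

(P^5)[R -> Q] = 21229/59049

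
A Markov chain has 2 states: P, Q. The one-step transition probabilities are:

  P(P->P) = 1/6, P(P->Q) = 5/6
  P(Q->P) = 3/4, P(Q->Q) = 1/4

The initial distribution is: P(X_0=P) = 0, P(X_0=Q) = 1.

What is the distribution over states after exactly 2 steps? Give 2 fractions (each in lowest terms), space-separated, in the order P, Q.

Propagating the distribution step by step (d_{t+1} = d_t * P):
d_0 = (P=0, Q=1)
  d_1[P] = 0*1/6 + 1*3/4 = 3/4
  d_1[Q] = 0*5/6 + 1*1/4 = 1/4
d_1 = (P=3/4, Q=1/4)
  d_2[P] = 3/4*1/6 + 1/4*3/4 = 5/16
  d_2[Q] = 3/4*5/6 + 1/4*1/4 = 11/16
d_2 = (P=5/16, Q=11/16)

Answer: 5/16 11/16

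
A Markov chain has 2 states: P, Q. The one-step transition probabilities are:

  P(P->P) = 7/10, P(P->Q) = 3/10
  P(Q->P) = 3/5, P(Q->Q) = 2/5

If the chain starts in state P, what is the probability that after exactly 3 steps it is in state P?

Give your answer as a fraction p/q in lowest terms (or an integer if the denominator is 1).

Computing P^3 by repeated multiplication:
P^1 =
  P: [7/10, 3/10]
  Q: [3/5, 2/5]
P^2 =
  P: [67/100, 33/100]
  Q: [33/50, 17/50]
P^3 =
  P: [667/1000, 333/1000]
  Q: [333/500, 167/500]

(P^3)[P -> P] = 667/1000

Answer: 667/1000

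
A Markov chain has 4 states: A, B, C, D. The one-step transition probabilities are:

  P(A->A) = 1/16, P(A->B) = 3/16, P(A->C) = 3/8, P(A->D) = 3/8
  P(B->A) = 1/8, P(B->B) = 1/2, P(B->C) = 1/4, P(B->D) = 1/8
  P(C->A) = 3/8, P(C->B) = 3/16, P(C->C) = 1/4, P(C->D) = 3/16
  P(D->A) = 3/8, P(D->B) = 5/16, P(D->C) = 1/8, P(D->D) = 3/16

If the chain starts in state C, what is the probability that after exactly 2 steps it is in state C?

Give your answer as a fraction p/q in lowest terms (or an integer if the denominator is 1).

Answer: 35/128

Derivation:
Computing P^2 by repeated multiplication:
P^1 =
  A: [1/16, 3/16, 3/8, 3/8]
  B: [1/8, 1/2, 1/4, 1/8]
  C: [3/8, 3/16, 1/4, 3/16]
  D: [3/8, 5/16, 1/8, 3/16]
P^2 =
  A: [79/256, 75/256, 27/128, 3/16]
  B: [27/128, 23/64, 1/4, 23/128]
  C: [27/128, 69/256, 35/128, 63/256]
  D: [23/128, 79/256, 35/128, 61/256]

(P^2)[C -> C] = 35/128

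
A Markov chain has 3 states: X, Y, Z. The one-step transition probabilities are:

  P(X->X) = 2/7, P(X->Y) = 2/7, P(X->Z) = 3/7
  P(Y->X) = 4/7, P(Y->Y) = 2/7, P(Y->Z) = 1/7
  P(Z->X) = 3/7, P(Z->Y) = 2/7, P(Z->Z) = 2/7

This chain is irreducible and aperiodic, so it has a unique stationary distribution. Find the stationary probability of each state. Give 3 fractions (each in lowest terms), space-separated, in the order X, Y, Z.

The stationary distribution satisfies pi = pi * P, i.e.:
  pi_X = 2/7*pi_X + 4/7*pi_Y + 3/7*pi_Z
  pi_Y = 2/7*pi_X + 2/7*pi_Y + 2/7*pi_Z
  pi_Z = 3/7*pi_X + 1/7*pi_Y + 2/7*pi_Z
with normalization: pi_X + pi_Y + pi_Z = 1.

Using the first 2 balance equations plus normalization, the linear system A*pi = b is:
  [-5/7, 4/7, 3/7] . pi = 0
  [2/7, -5/7, 2/7] . pi = 0
  [1, 1, 1] . pi = 1

Solving yields:
  pi_X = 23/56
  pi_Y = 2/7
  pi_Z = 17/56

Verification (pi * P):
  23/56*2/7 + 2/7*4/7 + 17/56*3/7 = 23/56 = pi_X  (ok)
  23/56*2/7 + 2/7*2/7 + 17/56*2/7 = 2/7 = pi_Y  (ok)
  23/56*3/7 + 2/7*1/7 + 17/56*2/7 = 17/56 = pi_Z  (ok)

Answer: 23/56 2/7 17/56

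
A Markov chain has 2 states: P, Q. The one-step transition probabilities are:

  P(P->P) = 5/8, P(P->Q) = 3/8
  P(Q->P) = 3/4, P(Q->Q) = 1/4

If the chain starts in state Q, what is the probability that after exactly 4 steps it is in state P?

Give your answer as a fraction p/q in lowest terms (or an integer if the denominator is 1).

Computing P^4 by repeated multiplication:
P^1 =
  P: [5/8, 3/8]
  Q: [3/4, 1/4]
P^2 =
  P: [43/64, 21/64]
  Q: [21/32, 11/32]
P^3 =
  P: [341/512, 171/512]
  Q: [171/256, 85/256]
P^4 =
  P: [2731/4096, 1365/4096]
  Q: [1365/2048, 683/2048]

(P^4)[Q -> P] = 1365/2048

Answer: 1365/2048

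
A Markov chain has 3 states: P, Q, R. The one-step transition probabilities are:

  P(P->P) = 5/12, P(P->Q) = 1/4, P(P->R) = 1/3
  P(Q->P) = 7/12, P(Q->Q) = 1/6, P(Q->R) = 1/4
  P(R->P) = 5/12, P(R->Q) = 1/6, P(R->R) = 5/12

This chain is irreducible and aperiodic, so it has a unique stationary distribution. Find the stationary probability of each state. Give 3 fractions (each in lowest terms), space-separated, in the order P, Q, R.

The stationary distribution satisfies pi = pi * P, i.e.:
  pi_P = 5/12*pi_P + 7/12*pi_Q + 5/12*pi_R
  pi_Q = 1/4*pi_P + 1/6*pi_Q + 1/6*pi_R
  pi_R = 1/3*pi_P + 1/4*pi_Q + 5/12*pi_R
with normalization: pi_P + pi_Q + pi_R = 1.

Using the first 2 balance equations plus normalization, the linear system A*pi = b is:
  [-7/12, 7/12, 5/12] . pi = 0
  [1/4, -5/6, 1/6] . pi = 0
  [1, 1, 1] . pi = 1

Solving yields:
  pi_P = 32/71
  pi_Q = 29/142
  pi_R = 49/142

Verification (pi * P):
  32/71*5/12 + 29/142*7/12 + 49/142*5/12 = 32/71 = pi_P  (ok)
  32/71*1/4 + 29/142*1/6 + 49/142*1/6 = 29/142 = pi_Q  (ok)
  32/71*1/3 + 29/142*1/4 + 49/142*5/12 = 49/142 = pi_R  (ok)

Answer: 32/71 29/142 49/142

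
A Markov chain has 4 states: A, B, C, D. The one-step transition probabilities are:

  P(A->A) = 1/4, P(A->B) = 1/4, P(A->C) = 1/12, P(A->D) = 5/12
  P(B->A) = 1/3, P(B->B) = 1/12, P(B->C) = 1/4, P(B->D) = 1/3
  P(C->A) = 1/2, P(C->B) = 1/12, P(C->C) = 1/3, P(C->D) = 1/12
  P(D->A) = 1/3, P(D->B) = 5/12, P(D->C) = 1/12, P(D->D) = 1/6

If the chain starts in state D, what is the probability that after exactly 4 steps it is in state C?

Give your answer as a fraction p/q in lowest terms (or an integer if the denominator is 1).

Computing P^4 by repeated multiplication:
P^1 =
  A: [1/4, 1/4, 1/12, 5/12]
  B: [1/3, 1/12, 1/4, 1/3]
  C: [1/2, 1/12, 1/3, 1/12]
  D: [1/3, 5/12, 1/12, 1/6]
P^2 =
  A: [47/144, 19/72, 7/48, 19/72]
  B: [25/72, 1/4, 23/144, 35/144]
  C: [25/72, 7/36, 13/72, 5/18]
  D: [23/72, 7/36, 25/144, 5/16]
P^3 =
  A: [571/1728, 65/288, 283/1728, 121/432]
  B: [143/432, 2/9, 95/576, 487/1728]
  C: [289/864, 101/432, 139/864, 13/48]
  D: [145/432, 13/54, 275/1728, 457/1728]
P^4 =
  A: [6907/20736, 89/384, 373/2304, 2833/10368]
  B: [3455/10368, 1205/5184, 1117/6912, 1885/6912]
  C: [3445/10368, 1189/5184, 1685/10368, 715/2592]
  D: [1147/3456, 131/576, 3385/20736, 5753/20736]

(P^4)[D -> C] = 3385/20736

Answer: 3385/20736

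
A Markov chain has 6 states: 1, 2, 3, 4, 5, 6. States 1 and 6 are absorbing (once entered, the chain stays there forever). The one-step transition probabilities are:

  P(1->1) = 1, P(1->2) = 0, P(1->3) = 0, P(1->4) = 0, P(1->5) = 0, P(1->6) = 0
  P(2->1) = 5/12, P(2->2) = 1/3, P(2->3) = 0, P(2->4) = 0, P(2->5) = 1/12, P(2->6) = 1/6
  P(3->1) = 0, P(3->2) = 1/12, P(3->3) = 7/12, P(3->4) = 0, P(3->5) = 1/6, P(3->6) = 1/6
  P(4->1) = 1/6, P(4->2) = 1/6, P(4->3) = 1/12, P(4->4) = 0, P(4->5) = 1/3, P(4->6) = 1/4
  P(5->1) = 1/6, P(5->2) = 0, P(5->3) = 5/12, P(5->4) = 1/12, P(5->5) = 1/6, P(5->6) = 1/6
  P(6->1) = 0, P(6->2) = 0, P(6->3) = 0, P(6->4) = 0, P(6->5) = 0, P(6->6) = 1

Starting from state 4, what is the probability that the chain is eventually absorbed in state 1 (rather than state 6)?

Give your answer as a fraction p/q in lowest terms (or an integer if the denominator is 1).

Answer: 1554/3593

Derivation:
Let a_i = P(absorbed in 1 | start in state i).
Boundary conditions: a_1 = 1, a_6 = 0.
For each transient state i, a_i = sum_j P(i->j) * a_j:
  a_2 = 5/12*a_1 + 1/3*a_2 + 0*a_3 + 0*a_4 + 1/12*a_5 + 1/6*a_6
  a_3 = 0*a_1 + 1/12*a_2 + 7/12*a_3 + 0*a_4 + 1/6*a_5 + 1/6*a_6
  a_4 = 1/6*a_1 + 1/6*a_2 + 1/12*a_3 + 0*a_4 + 1/3*a_5 + 1/4*a_6
  a_5 = 1/6*a_1 + 0*a_2 + 5/12*a_3 + 1/12*a_4 + 1/6*a_5 + 1/6*a_6

Substituting a_1 = 1 and a_6 = 0, rearrange to (I - Q) a = r where r[i] = P(i -> 1):
  [2/3, 0, 0, -1/12] . (a_2, a_3, a_4, a_5) = 5/12
  [-1/12, 5/12, 0, -1/6] . (a_2, a_3, a_4, a_5) = 0
  [-1/6, -1/12, 1, -1/3] . (a_2, a_3, a_4, a_5) = 1/6
  [0, -5/12, -1/12, 5/6] . (a_2, a_3, a_4, a_5) = 1/6

Solving yields:
  a_2 = 2420/3593
  a_3 = 1042/3593
  a_4 = 1554/3593
  a_5 = 1395/3593

Starting state is 4, so the absorption probability is a_4 = 1554/3593.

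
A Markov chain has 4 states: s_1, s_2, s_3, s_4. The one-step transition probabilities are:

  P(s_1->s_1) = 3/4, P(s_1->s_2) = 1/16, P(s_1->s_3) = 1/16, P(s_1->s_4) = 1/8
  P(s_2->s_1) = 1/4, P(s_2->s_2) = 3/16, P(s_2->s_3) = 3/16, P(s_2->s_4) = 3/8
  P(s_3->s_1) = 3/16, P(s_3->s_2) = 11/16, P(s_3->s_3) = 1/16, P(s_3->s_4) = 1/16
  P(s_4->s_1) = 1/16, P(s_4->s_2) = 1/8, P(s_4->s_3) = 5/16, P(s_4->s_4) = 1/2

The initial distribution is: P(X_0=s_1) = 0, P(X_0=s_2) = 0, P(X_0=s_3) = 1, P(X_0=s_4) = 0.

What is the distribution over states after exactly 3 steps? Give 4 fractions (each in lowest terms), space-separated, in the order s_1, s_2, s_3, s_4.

Answer: 1411/4096 855/4096 339/2048 9/32

Derivation:
Propagating the distribution step by step (d_{t+1} = d_t * P):
d_0 = (s_1=0, s_2=0, s_3=1, s_4=0)
  d_1[s_1] = 0*3/4 + 0*1/4 + 1*3/16 + 0*1/16 = 3/16
  d_1[s_2] = 0*1/16 + 0*3/16 + 1*11/16 + 0*1/8 = 11/16
  d_1[s_3] = 0*1/16 + 0*3/16 + 1*1/16 + 0*5/16 = 1/16
  d_1[s_4] = 0*1/8 + 0*3/8 + 1*1/16 + 0*1/2 = 1/16
d_1 = (s_1=3/16, s_2=11/16, s_3=1/16, s_4=1/16)
  d_2[s_1] = 3/16*3/4 + 11/16*1/4 + 1/16*3/16 + 1/16*1/16 = 21/64
  d_2[s_2] = 3/16*1/16 + 11/16*3/16 + 1/16*11/16 + 1/16*1/8 = 49/256
  d_2[s_3] = 3/16*1/16 + 11/16*3/16 + 1/16*1/16 + 1/16*5/16 = 21/128
  d_2[s_4] = 3/16*1/8 + 11/16*3/8 + 1/16*1/16 + 1/16*1/2 = 81/256
d_2 = (s_1=21/64, s_2=49/256, s_3=21/128, s_4=81/256)
  d_3[s_1] = 21/64*3/4 + 49/256*1/4 + 21/128*3/16 + 81/256*1/16 = 1411/4096
  d_3[s_2] = 21/64*1/16 + 49/256*3/16 + 21/128*11/16 + 81/256*1/8 = 855/4096
  d_3[s_3] = 21/64*1/16 + 49/256*3/16 + 21/128*1/16 + 81/256*5/16 = 339/2048
  d_3[s_4] = 21/64*1/8 + 49/256*3/8 + 21/128*1/16 + 81/256*1/2 = 9/32
d_3 = (s_1=1411/4096, s_2=855/4096, s_3=339/2048, s_4=9/32)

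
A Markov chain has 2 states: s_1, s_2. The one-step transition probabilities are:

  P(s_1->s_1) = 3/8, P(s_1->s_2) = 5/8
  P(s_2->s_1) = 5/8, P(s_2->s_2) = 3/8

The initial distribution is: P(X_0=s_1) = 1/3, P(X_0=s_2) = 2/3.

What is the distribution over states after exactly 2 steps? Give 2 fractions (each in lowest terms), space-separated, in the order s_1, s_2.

Answer: 47/96 49/96

Derivation:
Propagating the distribution step by step (d_{t+1} = d_t * P):
d_0 = (s_1=1/3, s_2=2/3)
  d_1[s_1] = 1/3*3/8 + 2/3*5/8 = 13/24
  d_1[s_2] = 1/3*5/8 + 2/3*3/8 = 11/24
d_1 = (s_1=13/24, s_2=11/24)
  d_2[s_1] = 13/24*3/8 + 11/24*5/8 = 47/96
  d_2[s_2] = 13/24*5/8 + 11/24*3/8 = 49/96
d_2 = (s_1=47/96, s_2=49/96)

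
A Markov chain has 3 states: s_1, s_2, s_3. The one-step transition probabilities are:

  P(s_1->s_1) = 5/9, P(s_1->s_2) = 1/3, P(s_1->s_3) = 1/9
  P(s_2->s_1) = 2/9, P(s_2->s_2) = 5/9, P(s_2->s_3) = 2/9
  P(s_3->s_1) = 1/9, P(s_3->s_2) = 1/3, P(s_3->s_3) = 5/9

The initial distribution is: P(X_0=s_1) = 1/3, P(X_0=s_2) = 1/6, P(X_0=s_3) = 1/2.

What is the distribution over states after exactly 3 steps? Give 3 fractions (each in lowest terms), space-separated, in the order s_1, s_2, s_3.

Answer: 68/243 931/2187 644/2187

Derivation:
Propagating the distribution step by step (d_{t+1} = d_t * P):
d_0 = (s_1=1/3, s_2=1/6, s_3=1/2)
  d_1[s_1] = 1/3*5/9 + 1/6*2/9 + 1/2*1/9 = 5/18
  d_1[s_2] = 1/3*1/3 + 1/6*5/9 + 1/2*1/3 = 10/27
  d_1[s_3] = 1/3*1/9 + 1/6*2/9 + 1/2*5/9 = 19/54
d_1 = (s_1=5/18, s_2=10/27, s_3=19/54)
  d_2[s_1] = 5/18*5/9 + 10/27*2/9 + 19/54*1/9 = 67/243
  d_2[s_2] = 5/18*1/3 + 10/27*5/9 + 19/54*1/3 = 101/243
  d_2[s_3] = 5/18*1/9 + 10/27*2/9 + 19/54*5/9 = 25/81
d_2 = (s_1=67/243, s_2=101/243, s_3=25/81)
  d_3[s_1] = 67/243*5/9 + 101/243*2/9 + 25/81*1/9 = 68/243
  d_3[s_2] = 67/243*1/3 + 101/243*5/9 + 25/81*1/3 = 931/2187
  d_3[s_3] = 67/243*1/9 + 101/243*2/9 + 25/81*5/9 = 644/2187
d_3 = (s_1=68/243, s_2=931/2187, s_3=644/2187)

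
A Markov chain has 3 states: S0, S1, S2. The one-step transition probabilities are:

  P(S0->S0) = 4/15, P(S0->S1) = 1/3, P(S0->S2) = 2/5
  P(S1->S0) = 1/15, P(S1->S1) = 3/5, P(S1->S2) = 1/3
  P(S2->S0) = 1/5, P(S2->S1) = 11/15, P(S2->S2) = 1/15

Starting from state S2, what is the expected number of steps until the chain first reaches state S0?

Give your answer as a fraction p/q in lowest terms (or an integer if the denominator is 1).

Let h_i = expected steps to first reach S0 from state i.
Boundary: h_S0 = 0.
First-step equations for the other states:
  h_S1 = 1 + 1/15*h_S0 + 3/5*h_S1 + 1/3*h_S2
  h_S2 = 1 + 1/5*h_S0 + 11/15*h_S1 + 1/15*h_S2

Substituting h_S0 = 0 and rearranging gives the linear system (I - Q) h = 1:
  [2/5, -1/3] . (h_S1, h_S2) = 1
  [-11/15, 14/15] . (h_S1, h_S2) = 1

Solving yields:
  h_S1 = 285/29
  h_S2 = 255/29

Starting state is S2, so the expected hitting time is h_S2 = 255/29.

Answer: 255/29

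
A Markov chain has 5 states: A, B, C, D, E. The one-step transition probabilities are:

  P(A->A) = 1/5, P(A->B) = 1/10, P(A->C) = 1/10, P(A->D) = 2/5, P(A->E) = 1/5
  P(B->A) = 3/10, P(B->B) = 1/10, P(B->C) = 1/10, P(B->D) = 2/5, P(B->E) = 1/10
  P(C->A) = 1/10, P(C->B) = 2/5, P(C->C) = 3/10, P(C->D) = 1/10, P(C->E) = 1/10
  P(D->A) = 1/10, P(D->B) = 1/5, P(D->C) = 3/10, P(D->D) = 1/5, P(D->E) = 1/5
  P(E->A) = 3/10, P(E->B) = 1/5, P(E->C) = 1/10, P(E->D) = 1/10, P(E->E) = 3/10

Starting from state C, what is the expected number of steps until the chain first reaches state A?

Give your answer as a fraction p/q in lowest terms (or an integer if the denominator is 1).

Let h_i = expected steps to first reach A from state i.
Boundary: h_A = 0.
First-step equations for the other states:
  h_B = 1 + 3/10*h_A + 1/10*h_B + 1/10*h_C + 2/5*h_D + 1/10*h_E
  h_C = 1 + 1/10*h_A + 2/5*h_B + 3/10*h_C + 1/10*h_D + 1/10*h_E
  h_D = 1 + 1/10*h_A + 1/5*h_B + 3/10*h_C + 1/5*h_D + 1/5*h_E
  h_E = 1 + 3/10*h_A + 1/5*h_B + 1/10*h_C + 1/10*h_D + 3/10*h_E

Substituting h_A = 0 and rearranging gives the linear system (I - Q) h = 1:
  [9/10, -1/10, -2/5, -1/10] . (h_B, h_C, h_D, h_E) = 1
  [-2/5, 7/10, -1/10, -1/10] . (h_B, h_C, h_D, h_E) = 1
  [-1/5, -3/10, 4/5, -1/5] . (h_B, h_C, h_D, h_E) = 1
  [-1/5, -1/10, -1/10, 7/10] . (h_B, h_C, h_D, h_E) = 1

Solving yields:
  h_B = 840/179
  h_C = 990/179
  h_D = 1000/179
  h_E = 780/179

Starting state is C, so the expected hitting time is h_C = 990/179.

Answer: 990/179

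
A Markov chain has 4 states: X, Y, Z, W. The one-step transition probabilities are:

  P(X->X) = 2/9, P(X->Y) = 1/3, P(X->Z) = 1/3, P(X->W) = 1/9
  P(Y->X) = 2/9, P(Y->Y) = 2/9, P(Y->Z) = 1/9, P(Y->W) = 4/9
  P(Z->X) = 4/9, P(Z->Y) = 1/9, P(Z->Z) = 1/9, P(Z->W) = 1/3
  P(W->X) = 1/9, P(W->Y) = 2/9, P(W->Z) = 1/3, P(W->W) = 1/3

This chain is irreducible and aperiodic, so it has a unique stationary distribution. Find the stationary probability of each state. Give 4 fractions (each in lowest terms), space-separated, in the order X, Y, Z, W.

Answer: 185/771 172/771 179/771 235/771

Derivation:
The stationary distribution satisfies pi = pi * P, i.e.:
  pi_X = 2/9*pi_X + 2/9*pi_Y + 4/9*pi_Z + 1/9*pi_W
  pi_Y = 1/3*pi_X + 2/9*pi_Y + 1/9*pi_Z + 2/9*pi_W
  pi_Z = 1/3*pi_X + 1/9*pi_Y + 1/9*pi_Z + 1/3*pi_W
  pi_W = 1/9*pi_X + 4/9*pi_Y + 1/3*pi_Z + 1/3*pi_W
with normalization: pi_X + pi_Y + pi_Z + pi_W = 1.

Using the first 3 balance equations plus normalization, the linear system A*pi = b is:
  [-7/9, 2/9, 4/9, 1/9] . pi = 0
  [1/3, -7/9, 1/9, 2/9] . pi = 0
  [1/3, 1/9, -8/9, 1/3] . pi = 0
  [1, 1, 1, 1] . pi = 1

Solving yields:
  pi_X = 185/771
  pi_Y = 172/771
  pi_Z = 179/771
  pi_W = 235/771

Verification (pi * P):
  185/771*2/9 + 172/771*2/9 + 179/771*4/9 + 235/771*1/9 = 185/771 = pi_X  (ok)
  185/771*1/3 + 172/771*2/9 + 179/771*1/9 + 235/771*2/9 = 172/771 = pi_Y  (ok)
  185/771*1/3 + 172/771*1/9 + 179/771*1/9 + 235/771*1/3 = 179/771 = pi_Z  (ok)
  185/771*1/9 + 172/771*4/9 + 179/771*1/3 + 235/771*1/3 = 235/771 = pi_W  (ok)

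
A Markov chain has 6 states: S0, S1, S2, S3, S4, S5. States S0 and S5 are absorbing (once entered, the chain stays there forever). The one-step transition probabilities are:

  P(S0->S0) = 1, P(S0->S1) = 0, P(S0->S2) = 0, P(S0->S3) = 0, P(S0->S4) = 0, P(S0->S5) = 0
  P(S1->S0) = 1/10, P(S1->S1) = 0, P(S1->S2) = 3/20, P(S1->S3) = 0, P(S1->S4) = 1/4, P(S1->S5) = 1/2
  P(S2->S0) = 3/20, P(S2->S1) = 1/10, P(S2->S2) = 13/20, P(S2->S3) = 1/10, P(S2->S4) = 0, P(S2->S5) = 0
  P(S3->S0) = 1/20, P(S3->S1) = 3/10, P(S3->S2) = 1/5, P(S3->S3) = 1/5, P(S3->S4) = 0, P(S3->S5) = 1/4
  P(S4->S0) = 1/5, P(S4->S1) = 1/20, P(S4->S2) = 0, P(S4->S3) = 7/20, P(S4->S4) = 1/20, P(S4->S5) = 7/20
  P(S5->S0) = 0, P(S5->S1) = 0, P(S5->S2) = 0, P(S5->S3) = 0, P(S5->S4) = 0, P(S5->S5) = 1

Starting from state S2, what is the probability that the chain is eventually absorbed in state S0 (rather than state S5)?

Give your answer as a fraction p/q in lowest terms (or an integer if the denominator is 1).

Let a_i = P(absorbed in S0 | start in state i).
Boundary conditions: a_S0 = 1, a_S5 = 0.
For each transient state i, a_i = sum_j P(i->j) * a_j:
  a_S1 = 1/10*a_S0 + 0*a_S1 + 3/20*a_S2 + 0*a_S3 + 1/4*a_S4 + 1/2*a_S5
  a_S2 = 3/20*a_S0 + 1/10*a_S1 + 13/20*a_S2 + 1/10*a_S3 + 0*a_S4 + 0*a_S5
  a_S3 = 1/20*a_S0 + 3/10*a_S1 + 1/5*a_S2 + 1/5*a_S3 + 0*a_S4 + 1/4*a_S5
  a_S4 = 1/5*a_S0 + 1/20*a_S1 + 0*a_S2 + 7/20*a_S3 + 1/20*a_S4 + 7/20*a_S5

Substituting a_S0 = 1 and a_S5 = 0, rearrange to (I - Q) a = r where r[i] = P(i -> S0):
  [1, -3/20, 0, -1/4] . (a_S1, a_S2, a_S3, a_S4) = 1/10
  [-1/10, 7/20, -1/10, 0] . (a_S1, a_S2, a_S3, a_S4) = 3/20
  [-3/10, -1/5, 4/5, 0] . (a_S1, a_S2, a_S3, a_S4) = 1/20
  [-1/20, 0, -7/20, 19/20] . (a_S1, a_S2, a_S3, a_S4) = 1/5

Solving yields:
  a_S1 = 9547/34742
  a_S2 = 10371/17371
  a_S3 = 10937/34742
  a_S4 = 5923/17371

Starting state is S2, so the absorption probability is a_S2 = 10371/17371.

Answer: 10371/17371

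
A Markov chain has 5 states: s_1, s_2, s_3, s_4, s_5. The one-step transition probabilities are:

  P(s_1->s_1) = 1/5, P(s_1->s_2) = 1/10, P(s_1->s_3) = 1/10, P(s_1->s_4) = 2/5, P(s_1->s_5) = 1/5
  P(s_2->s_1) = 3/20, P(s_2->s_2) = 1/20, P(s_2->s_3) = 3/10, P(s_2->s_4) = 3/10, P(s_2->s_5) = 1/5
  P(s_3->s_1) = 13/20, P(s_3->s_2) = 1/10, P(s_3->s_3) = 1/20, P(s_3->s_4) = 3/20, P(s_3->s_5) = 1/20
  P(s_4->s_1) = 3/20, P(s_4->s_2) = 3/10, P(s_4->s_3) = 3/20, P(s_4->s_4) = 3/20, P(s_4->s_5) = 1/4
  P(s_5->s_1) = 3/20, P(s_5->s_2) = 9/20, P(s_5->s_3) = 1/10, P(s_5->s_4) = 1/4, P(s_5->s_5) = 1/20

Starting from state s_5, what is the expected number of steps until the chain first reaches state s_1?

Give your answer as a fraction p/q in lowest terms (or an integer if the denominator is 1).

Let h_i = expected steps to first reach s_1 from state i.
Boundary: h_s_1 = 0.
First-step equations for the other states:
  h_s_2 = 1 + 3/20*h_s_1 + 1/20*h_s_2 + 3/10*h_s_3 + 3/10*h_s_4 + 1/5*h_s_5
  h_s_3 = 1 + 13/20*h_s_1 + 1/10*h_s_2 + 1/20*h_s_3 + 3/20*h_s_4 + 1/20*h_s_5
  h_s_4 = 1 + 3/20*h_s_1 + 3/10*h_s_2 + 3/20*h_s_3 + 3/20*h_s_4 + 1/4*h_s_5
  h_s_5 = 1 + 3/20*h_s_1 + 9/20*h_s_2 + 1/10*h_s_3 + 1/4*h_s_4 + 1/20*h_s_5

Substituting h_s_1 = 0 and rearranging gives the linear system (I - Q) h = 1:
  [19/20, -3/10, -3/10, -1/5] . (h_s_2, h_s_3, h_s_4, h_s_5) = 1
  [-1/10, 19/20, -3/20, -1/20] . (h_s_2, h_s_3, h_s_4, h_s_5) = 1
  [-3/10, -3/20, 17/20, -1/4] . (h_s_2, h_s_3, h_s_4, h_s_5) = 1
  [-9/20, -1/10, -1/4, 19/20] . (h_s_2, h_s_3, h_s_4, h_s_5) = 1

Solving yields:
  h_s_2 = 31910/7769
  h_s_3 = 18660/7769
  h_s_4 = 33735/7769
  h_s_5 = 34135/7769

Starting state is s_5, so the expected hitting time is h_s_5 = 34135/7769.

Answer: 34135/7769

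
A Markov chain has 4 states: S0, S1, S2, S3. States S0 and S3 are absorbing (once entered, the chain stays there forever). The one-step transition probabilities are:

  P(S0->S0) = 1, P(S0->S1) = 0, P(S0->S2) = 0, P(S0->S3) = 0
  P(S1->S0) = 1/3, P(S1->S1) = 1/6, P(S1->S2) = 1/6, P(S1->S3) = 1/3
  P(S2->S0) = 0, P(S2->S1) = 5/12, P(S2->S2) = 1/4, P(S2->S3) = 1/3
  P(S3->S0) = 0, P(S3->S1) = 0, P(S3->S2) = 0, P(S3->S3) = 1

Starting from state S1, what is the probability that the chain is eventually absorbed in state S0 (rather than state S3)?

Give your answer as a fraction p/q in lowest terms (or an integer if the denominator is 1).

Answer: 9/20

Derivation:
Let a_i = P(absorbed in S0 | start in state i).
Boundary conditions: a_S0 = 1, a_S3 = 0.
For each transient state i, a_i = sum_j P(i->j) * a_j:
  a_S1 = 1/3*a_S0 + 1/6*a_S1 + 1/6*a_S2 + 1/3*a_S3
  a_S2 = 0*a_S0 + 5/12*a_S1 + 1/4*a_S2 + 1/3*a_S3

Substituting a_S0 = 1 and a_S3 = 0, rearrange to (I - Q) a = r where r[i] = P(i -> S0):
  [5/6, -1/6] . (a_S1, a_S2) = 1/3
  [-5/12, 3/4] . (a_S1, a_S2) = 0

Solving yields:
  a_S1 = 9/20
  a_S2 = 1/4

Starting state is S1, so the absorption probability is a_S1 = 9/20.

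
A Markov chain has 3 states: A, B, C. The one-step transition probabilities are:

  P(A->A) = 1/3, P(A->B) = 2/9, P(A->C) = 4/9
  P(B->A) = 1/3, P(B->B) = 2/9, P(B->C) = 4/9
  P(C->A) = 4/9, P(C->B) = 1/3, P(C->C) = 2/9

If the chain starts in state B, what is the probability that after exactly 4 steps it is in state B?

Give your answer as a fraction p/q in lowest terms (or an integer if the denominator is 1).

Answer: 1726/6561

Derivation:
Computing P^4 by repeated multiplication:
P^1 =
  A: [1/3, 2/9, 4/9]
  B: [1/3, 2/9, 4/9]
  C: [4/9, 1/3, 2/9]
P^2 =
  A: [31/81, 22/81, 28/81]
  B: [31/81, 22/81, 28/81]
  C: [29/81, 20/81, 32/81]
P^3 =
  A: [271/729, 190/729, 268/729]
  B: [271/729, 190/729, 268/729]
  C: [275/729, 194/729, 260/729]
P^4 =
  A: [2455/6561, 1726/6561, 2380/6561]
  B: [2455/6561, 1726/6561, 2380/6561]
  C: [2447/6561, 1718/6561, 2396/6561]

(P^4)[B -> B] = 1726/6561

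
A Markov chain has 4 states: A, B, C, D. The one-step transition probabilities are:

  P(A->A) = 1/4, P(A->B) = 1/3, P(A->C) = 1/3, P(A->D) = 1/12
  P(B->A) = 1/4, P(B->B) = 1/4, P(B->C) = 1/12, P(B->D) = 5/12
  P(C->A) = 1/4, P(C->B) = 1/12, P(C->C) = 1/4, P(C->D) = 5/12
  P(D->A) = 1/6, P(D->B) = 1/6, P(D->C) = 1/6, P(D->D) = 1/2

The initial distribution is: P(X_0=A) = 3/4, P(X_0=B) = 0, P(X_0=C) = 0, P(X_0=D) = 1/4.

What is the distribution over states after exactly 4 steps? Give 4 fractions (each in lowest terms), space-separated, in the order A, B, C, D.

Propagating the distribution step by step (d_{t+1} = d_t * P):
d_0 = (A=3/4, B=0, C=0, D=1/4)
  d_1[A] = 3/4*1/4 + 0*1/4 + 0*1/4 + 1/4*1/6 = 11/48
  d_1[B] = 3/4*1/3 + 0*1/4 + 0*1/12 + 1/4*1/6 = 7/24
  d_1[C] = 3/4*1/3 + 0*1/12 + 0*1/4 + 1/4*1/6 = 7/24
  d_1[D] = 3/4*1/12 + 0*5/12 + 0*5/12 + 1/4*1/2 = 3/16
d_1 = (A=11/48, B=7/24, C=7/24, D=3/16)
  d_2[A] = 11/48*1/4 + 7/24*1/4 + 7/24*1/4 + 3/16*1/6 = 15/64
  d_2[B] = 11/48*1/3 + 7/24*1/4 + 7/24*1/12 + 3/16*1/6 = 59/288
  d_2[C] = 11/48*1/3 + 7/24*1/12 + 7/24*1/4 + 3/16*1/6 = 59/288
  d_2[D] = 11/48*1/12 + 7/24*5/12 + 7/24*5/12 + 3/16*1/2 = 205/576
d_2 = (A=15/64, B=59/288, C=59/288, D=205/576)
  d_3[A] = 15/64*1/4 + 59/288*1/4 + 59/288*1/4 + 205/576*1/6 = 1523/6912
  d_3[B] = 15/64*1/3 + 59/288*1/4 + 59/288*1/12 + 205/576*1/6 = 79/384
  d_3[C] = 15/64*1/3 + 59/288*1/12 + 59/288*1/4 + 205/576*1/6 = 79/384
  d_3[D] = 15/64*1/12 + 59/288*5/12 + 59/288*5/12 + 205/576*1/2 = 2545/6912
d_3 = (A=1523/6912, B=79/384, C=79/384, D=2545/6912)
  d_4[A] = 1523/6912*1/4 + 79/384*1/4 + 79/384*1/4 + 2545/6912*1/6 = 18191/82944
  d_4[B] = 1523/6912*1/3 + 79/384*1/4 + 79/384*1/12 + 2545/6912*1/6 = 8435/41472
  d_4[C] = 1523/6912*1/3 + 79/384*1/12 + 79/384*1/4 + 2545/6912*1/6 = 8435/41472
  d_4[D] = 1523/6912*1/12 + 79/384*5/12 + 79/384*5/12 + 2545/6912*1/2 = 31013/82944
d_4 = (A=18191/82944, B=8435/41472, C=8435/41472, D=31013/82944)

Answer: 18191/82944 8435/41472 8435/41472 31013/82944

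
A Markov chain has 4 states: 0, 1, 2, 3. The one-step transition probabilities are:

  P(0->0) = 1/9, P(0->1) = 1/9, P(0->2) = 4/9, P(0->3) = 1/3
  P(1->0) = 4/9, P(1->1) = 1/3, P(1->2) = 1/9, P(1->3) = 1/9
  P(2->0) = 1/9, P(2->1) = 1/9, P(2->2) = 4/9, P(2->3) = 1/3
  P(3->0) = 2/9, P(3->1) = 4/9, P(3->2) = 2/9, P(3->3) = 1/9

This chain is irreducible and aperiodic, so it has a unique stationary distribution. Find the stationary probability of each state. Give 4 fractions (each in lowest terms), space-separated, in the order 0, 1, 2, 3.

Answer: 18/83 20/83 26/83 19/83

Derivation:
The stationary distribution satisfies pi = pi * P, i.e.:
  pi_0 = 1/9*pi_0 + 4/9*pi_1 + 1/9*pi_2 + 2/9*pi_3
  pi_1 = 1/9*pi_0 + 1/3*pi_1 + 1/9*pi_2 + 4/9*pi_3
  pi_2 = 4/9*pi_0 + 1/9*pi_1 + 4/9*pi_2 + 2/9*pi_3
  pi_3 = 1/3*pi_0 + 1/9*pi_1 + 1/3*pi_2 + 1/9*pi_3
with normalization: pi_0 + pi_1 + pi_2 + pi_3 = 1.

Using the first 3 balance equations plus normalization, the linear system A*pi = b is:
  [-8/9, 4/9, 1/9, 2/9] . pi = 0
  [1/9, -2/3, 1/9, 4/9] . pi = 0
  [4/9, 1/9, -5/9, 2/9] . pi = 0
  [1, 1, 1, 1] . pi = 1

Solving yields:
  pi_0 = 18/83
  pi_1 = 20/83
  pi_2 = 26/83
  pi_3 = 19/83

Verification (pi * P):
  18/83*1/9 + 20/83*4/9 + 26/83*1/9 + 19/83*2/9 = 18/83 = pi_0  (ok)
  18/83*1/9 + 20/83*1/3 + 26/83*1/9 + 19/83*4/9 = 20/83 = pi_1  (ok)
  18/83*4/9 + 20/83*1/9 + 26/83*4/9 + 19/83*2/9 = 26/83 = pi_2  (ok)
  18/83*1/3 + 20/83*1/9 + 26/83*1/3 + 19/83*1/9 = 19/83 = pi_3  (ok)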